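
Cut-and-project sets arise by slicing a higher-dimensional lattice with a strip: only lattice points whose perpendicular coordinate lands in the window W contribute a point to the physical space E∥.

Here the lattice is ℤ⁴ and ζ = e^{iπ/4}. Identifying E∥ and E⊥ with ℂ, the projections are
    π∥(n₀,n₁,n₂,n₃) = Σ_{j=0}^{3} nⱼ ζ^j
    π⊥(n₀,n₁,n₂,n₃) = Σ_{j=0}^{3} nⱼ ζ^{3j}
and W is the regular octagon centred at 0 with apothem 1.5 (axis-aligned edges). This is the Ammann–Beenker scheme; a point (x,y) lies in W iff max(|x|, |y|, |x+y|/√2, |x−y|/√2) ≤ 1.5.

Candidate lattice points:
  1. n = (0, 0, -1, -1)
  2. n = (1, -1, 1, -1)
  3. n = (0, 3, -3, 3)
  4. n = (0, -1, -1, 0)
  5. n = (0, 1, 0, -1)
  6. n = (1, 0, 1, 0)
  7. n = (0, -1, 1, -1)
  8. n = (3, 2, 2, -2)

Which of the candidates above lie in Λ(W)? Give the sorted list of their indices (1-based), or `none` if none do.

π⊥(n) = n₀ + n₁ζ³ + n₂ζ⁶ + n₃ζ⁹ where ζ = e^{iπ/4}.
#1 (0, 0, -1, -1): internal (-0.7071, 0.2929); octagon support 0.7071 vs apothem 1.5 → ∈ W
#2 (1, -1, 1, -1): internal (1.0000, -2.4142); octagon support 2.4142 vs apothem 1.5 → ∉ W
#3 (0, 3, -3, 3): internal (0.0000, 7.2426); octagon support 7.2426 vs apothem 1.5 → ∉ W
#4 (0, -1, -1, 0): internal (0.7071, 0.2929); octagon support 0.7071 vs apothem 1.5 → ∈ W
#5 (0, 1, 0, -1): internal (-1.4142, 0.0000); octagon support 1.4142 vs apothem 1.5 → ∈ W
#6 (1, 0, 1, 0): internal (1.0000, -1.0000); octagon support 1.4142 vs apothem 1.5 → ∈ W
#7 (0, -1, 1, -1): internal (0.0000, -2.4142); octagon support 2.4142 vs apothem 1.5 → ∉ W
#8 (3, 2, 2, -2): internal (0.1716, -2.0000); octagon support 2.0000 vs apothem 1.5 → ∉ W

1, 4, 5, 6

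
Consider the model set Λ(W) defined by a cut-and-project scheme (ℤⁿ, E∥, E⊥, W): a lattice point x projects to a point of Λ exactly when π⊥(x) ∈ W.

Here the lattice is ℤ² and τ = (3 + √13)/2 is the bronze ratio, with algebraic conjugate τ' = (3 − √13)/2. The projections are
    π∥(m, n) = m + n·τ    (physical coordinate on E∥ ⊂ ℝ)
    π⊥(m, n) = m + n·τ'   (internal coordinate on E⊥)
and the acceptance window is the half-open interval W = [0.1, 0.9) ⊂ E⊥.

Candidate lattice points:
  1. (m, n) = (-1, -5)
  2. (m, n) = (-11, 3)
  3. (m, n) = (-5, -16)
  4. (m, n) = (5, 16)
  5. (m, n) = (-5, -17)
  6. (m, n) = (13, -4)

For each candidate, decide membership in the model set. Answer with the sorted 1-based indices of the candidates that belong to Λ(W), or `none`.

1, 4, 5

τ' = (3−√13)/2 ≈ -0.302776.
candidate 1: (m,n)=(-1,-5) → π∥ = -1-5·τ ≈ -17.513878, π⊥ = -1-5·τ' ≈ 0.513878 ∈ [0.1, 0.9) ⇒ IN Λ
candidate 2: (m,n)=(-11,3) → π∥ = -11+3·τ ≈ -1.091673, π⊥ = -11+3·τ' ≈ -11.908327 ∉ [0.1, 0.9) ⇒ out
candidate 3: (m,n)=(-5,-16) → π∥ = -5-16·τ ≈ -57.844410, π⊥ = -5-16·τ' ≈ -0.155590 ∉ [0.1, 0.9) ⇒ out
candidate 4: (m,n)=(5,16) → π∥ = 5+16·τ ≈ 57.844410, π⊥ = 5+16·τ' ≈ 0.155590 ∈ [0.1, 0.9) ⇒ IN Λ
candidate 5: (m,n)=(-5,-17) → π∥ = -5-17·τ ≈ -61.147186, π⊥ = -5-17·τ' ≈ 0.147186 ∈ [0.1, 0.9) ⇒ IN Λ
candidate 6: (m,n)=(13,-4) → π∥ = 13-4·τ ≈ -0.211103, π⊥ = 13-4·τ' ≈ 14.211103 ∉ [0.1, 0.9) ⇒ out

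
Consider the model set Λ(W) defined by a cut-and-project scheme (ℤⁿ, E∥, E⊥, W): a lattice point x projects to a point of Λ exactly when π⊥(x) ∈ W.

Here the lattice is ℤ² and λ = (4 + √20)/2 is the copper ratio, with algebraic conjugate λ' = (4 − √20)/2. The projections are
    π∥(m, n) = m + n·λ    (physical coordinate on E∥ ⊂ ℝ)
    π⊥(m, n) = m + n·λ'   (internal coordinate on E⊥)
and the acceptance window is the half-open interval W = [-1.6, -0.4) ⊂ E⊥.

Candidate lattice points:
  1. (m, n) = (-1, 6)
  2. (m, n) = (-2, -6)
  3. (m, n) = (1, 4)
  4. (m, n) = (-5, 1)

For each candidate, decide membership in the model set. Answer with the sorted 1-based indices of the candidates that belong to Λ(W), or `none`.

2

Compute λ' = (4−√20)/2 = -0.23607, so π⊥(m,n) = m -0.23607·n.
candidate 1: (m,n)=(-1,6) → π∥ = -1+6·λ ≈ 24.41641, π⊥ = -1+6·λ' ≈ -2.41641 ∉ [-1.6, -0.4) ⇒ out
candidate 2: (m,n)=(-2,-6) → π∥ = -2-6·λ ≈ -27.41641, π⊥ = -2-6·λ' ≈ -0.58359 ∈ [-1.6, -0.4) ⇒ IN Λ
candidate 3: (m,n)=(1,4) → π∥ = 1+4·λ ≈ 17.94427, π⊥ = 1+4·λ' ≈ 0.05573 ∉ [-1.6, -0.4) ⇒ out
candidate 4: (m,n)=(-5,1) → π∥ = -5+1·λ ≈ -0.76393, π⊥ = -5+1·λ' ≈ -5.23607 ∉ [-1.6, -0.4) ⇒ out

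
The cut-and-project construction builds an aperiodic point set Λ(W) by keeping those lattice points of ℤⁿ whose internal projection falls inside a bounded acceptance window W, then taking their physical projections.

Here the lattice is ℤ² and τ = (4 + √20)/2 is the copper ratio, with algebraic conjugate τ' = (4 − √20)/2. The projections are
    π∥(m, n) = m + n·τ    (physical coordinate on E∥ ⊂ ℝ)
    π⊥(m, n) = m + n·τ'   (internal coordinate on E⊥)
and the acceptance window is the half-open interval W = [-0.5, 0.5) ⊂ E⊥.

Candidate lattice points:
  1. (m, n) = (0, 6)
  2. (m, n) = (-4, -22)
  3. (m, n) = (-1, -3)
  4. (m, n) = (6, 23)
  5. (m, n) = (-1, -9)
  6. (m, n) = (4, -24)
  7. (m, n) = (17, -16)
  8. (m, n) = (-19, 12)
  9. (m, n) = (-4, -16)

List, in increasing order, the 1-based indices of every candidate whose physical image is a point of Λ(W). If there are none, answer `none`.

3, 9

Compute τ' = (4−√20)/2 = -0.2361, so π⊥(m,n) = m -0.2361·n.
#1 (0,6): internal coord 0 + (6)·τ' = -1.4164; -1.4164 ∉ [-0.5, 0.5) → out
#2 (-4,-22): internal coord -4 + (-22)·τ' = +1.1935; +1.1935 ∉ [-0.5, 0.5) → out
#3 (-1,-3): internal coord -1 + (-3)·τ' = -0.2918; -0.2918 ∈ [-0.5, 0.5) → IN Λ
#4 (6,23): internal coord 6 + (23)·τ' = +0.5704; +0.5704 ∉ [-0.5, 0.5) → out
#5 (-1,-9): internal coord -1 + (-9)·τ' = +1.1246; +1.1246 ∉ [-0.5, 0.5) → out
#6 (4,-24): internal coord 4 + (-24)·τ' = +9.6656; +9.6656 ∉ [-0.5, 0.5) → out
#7 (17,-16): internal coord 17 + (-16)·τ' = +20.7771; +20.7771 ∉ [-0.5, 0.5) → out
#8 (-19,12): internal coord -19 + (12)·τ' = -21.8328; -21.8328 ∉ [-0.5, 0.5) → out
#9 (-4,-16): internal coord -4 + (-16)·τ' = -0.2229; -0.2229 ∈ [-0.5, 0.5) → IN Λ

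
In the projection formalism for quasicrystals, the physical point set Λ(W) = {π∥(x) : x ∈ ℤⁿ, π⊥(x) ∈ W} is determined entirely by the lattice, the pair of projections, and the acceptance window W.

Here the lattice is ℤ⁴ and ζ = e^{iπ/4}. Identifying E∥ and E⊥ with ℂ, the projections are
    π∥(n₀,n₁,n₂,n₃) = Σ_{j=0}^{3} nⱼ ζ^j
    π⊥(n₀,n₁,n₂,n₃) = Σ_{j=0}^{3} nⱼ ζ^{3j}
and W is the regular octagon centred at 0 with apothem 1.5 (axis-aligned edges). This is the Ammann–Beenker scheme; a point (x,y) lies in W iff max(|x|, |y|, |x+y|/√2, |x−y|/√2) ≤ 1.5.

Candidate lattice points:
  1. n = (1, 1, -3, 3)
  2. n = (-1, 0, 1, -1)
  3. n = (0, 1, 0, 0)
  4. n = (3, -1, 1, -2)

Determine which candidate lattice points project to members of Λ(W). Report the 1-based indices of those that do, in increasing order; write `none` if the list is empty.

3

π⊥(n) = n₀ + n₁ζ³ + n₂ζ⁶ + n₃ζ⁹ where ζ = e^{iπ/4}.
candidate 1: n = (1, 1, -3, 3) → π⊥ ≈ (+2.4142, +5.8284); max(|x|,|y|,|x±y|/√2) = 5.8284 > 1.5 ⇒ ∉ W
candidate 2: n = (-1, 0, 1, -1) → π⊥ ≈ (-1.7071, -1.7071); max(|x|,|y|,|x±y|/√2) = 2.4142 > 1.5 ⇒ ∉ W
candidate 3: n = (0, 1, 0, 0) → π⊥ ≈ (-0.7071, +0.7071); max(|x|,|y|,|x±y|/√2) = 1.0000 ≤ 1.5 ⇒ ∈ W
candidate 4: n = (3, -1, 1, -2) → π⊥ ≈ (+2.2929, -3.1213); max(|x|,|y|,|x±y|/√2) = 3.8284 > 1.5 ⇒ ∉ W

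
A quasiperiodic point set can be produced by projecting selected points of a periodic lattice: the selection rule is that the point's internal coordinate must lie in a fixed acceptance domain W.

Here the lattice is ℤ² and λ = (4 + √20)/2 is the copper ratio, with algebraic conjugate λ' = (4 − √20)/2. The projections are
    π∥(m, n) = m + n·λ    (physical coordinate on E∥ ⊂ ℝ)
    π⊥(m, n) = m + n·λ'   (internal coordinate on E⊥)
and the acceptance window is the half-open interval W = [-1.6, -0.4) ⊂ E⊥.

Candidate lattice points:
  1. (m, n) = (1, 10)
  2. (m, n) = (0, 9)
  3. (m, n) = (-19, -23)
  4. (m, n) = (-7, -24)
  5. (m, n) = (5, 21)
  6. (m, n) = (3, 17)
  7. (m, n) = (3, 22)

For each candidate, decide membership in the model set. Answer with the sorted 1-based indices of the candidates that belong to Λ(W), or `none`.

1, 4, 6

λ' = (4−√20)/2 ≈ -0.2361.
#1 (1,10): internal coord 1 + (10)·λ' = -1.3607; -1.3607 ∈ [-1.6, -0.4) → IN Λ
#2 (0,9): internal coord 0 + (9)·λ' = -2.1246; -2.1246 ∉ [-1.6, -0.4) → out
#3 (-19,-23): internal coord -19 + (-23)·λ' = -13.5704; -13.5704 ∉ [-1.6, -0.4) → out
#4 (-7,-24): internal coord -7 + (-24)·λ' = -1.3344; -1.3344 ∈ [-1.6, -0.4) → IN Λ
#5 (5,21): internal coord 5 + (21)·λ' = +0.0426; +0.0426 ∉ [-1.6, -0.4) → out
#6 (3,17): internal coord 3 + (17)·λ' = -1.0132; -1.0132 ∈ [-1.6, -0.4) → IN Λ
#7 (3,22): internal coord 3 + (22)·λ' = -2.1935; -2.1935 ∉ [-1.6, -0.4) → out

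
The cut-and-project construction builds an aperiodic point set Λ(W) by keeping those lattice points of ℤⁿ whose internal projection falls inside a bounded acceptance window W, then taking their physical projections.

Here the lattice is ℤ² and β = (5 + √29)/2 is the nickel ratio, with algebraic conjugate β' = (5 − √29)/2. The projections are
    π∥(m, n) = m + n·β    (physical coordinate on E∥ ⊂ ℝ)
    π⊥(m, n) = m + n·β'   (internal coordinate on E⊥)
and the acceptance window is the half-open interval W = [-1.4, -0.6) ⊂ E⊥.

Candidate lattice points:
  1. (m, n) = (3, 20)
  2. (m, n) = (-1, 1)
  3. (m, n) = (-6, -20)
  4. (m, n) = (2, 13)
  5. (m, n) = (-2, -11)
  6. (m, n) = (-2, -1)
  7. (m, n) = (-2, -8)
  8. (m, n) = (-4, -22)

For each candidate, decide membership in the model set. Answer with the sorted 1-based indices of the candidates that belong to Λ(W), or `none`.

β' = (5−√29)/2 ≈ -0.1926.
[1] lift (3,20): star map gives -0.8516; window check -1.4 ≤ -0.8516 < -0.6 is true → IN Λ
[2] lift (-1,1): star map gives -1.1926; window check -1.4 ≤ -1.1926 < -0.6 is true → IN Λ
[3] lift (-6,-20): star map gives -2.1484; window check -1.4 ≤ -2.1484 < -0.6 is false → out
[4] lift (2,13): star map gives -0.5036; window check -1.4 ≤ -0.5036 < -0.6 is false → out
[5] lift (-2,-11): star map gives 0.1184; window check -1.4 ≤ 0.1184 < -0.6 is false → out
[6] lift (-2,-1): star map gives -1.8074; window check -1.4 ≤ -1.8074 < -0.6 is false → out
[7] lift (-2,-8): star map gives -0.4593; window check -1.4 ≤ -0.4593 < -0.6 is false → out
[8] lift (-4,-22): star map gives 0.2368; window check -1.4 ≤ 0.2368 < -0.6 is false → out

1, 2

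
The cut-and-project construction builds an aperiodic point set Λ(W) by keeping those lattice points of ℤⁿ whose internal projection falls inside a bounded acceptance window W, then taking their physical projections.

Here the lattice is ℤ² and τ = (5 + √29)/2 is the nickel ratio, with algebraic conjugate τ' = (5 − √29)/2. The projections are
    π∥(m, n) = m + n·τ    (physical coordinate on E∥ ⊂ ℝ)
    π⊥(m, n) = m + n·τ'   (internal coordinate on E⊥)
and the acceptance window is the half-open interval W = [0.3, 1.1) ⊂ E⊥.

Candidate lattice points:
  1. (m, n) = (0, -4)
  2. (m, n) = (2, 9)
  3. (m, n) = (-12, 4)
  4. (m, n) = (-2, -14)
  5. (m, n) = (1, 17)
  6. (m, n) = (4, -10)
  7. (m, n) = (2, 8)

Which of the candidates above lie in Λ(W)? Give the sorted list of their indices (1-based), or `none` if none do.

1, 4, 7

Numerically τ ≈ 5.19258 and τ' = −1/τ ≈ -0.19258.
#1 (0,-4): internal coord 0 + (-4)·τ' = +0.77033; +0.77033 ∈ [0.3, 1.1) → IN Λ
#2 (2,9): internal coord 2 + (9)·τ' = +0.26676; +0.26676 ∉ [0.3, 1.1) → out
#3 (-12,4): internal coord -12 + (4)·τ' = -12.77033; -12.77033 ∉ [0.3, 1.1) → out
#4 (-2,-14): internal coord -2 + (-14)·τ' = +0.69615; +0.69615 ∈ [0.3, 1.1) → IN Λ
#5 (1,17): internal coord 1 + (17)·τ' = -2.27390; -2.27390 ∉ [0.3, 1.1) → out
#6 (4,-10): internal coord 4 + (-10)·τ' = +5.92582; +5.92582 ∉ [0.3, 1.1) → out
#7 (2,8): internal coord 2 + (8)·τ' = +0.45934; +0.45934 ∈ [0.3, 1.1) → IN Λ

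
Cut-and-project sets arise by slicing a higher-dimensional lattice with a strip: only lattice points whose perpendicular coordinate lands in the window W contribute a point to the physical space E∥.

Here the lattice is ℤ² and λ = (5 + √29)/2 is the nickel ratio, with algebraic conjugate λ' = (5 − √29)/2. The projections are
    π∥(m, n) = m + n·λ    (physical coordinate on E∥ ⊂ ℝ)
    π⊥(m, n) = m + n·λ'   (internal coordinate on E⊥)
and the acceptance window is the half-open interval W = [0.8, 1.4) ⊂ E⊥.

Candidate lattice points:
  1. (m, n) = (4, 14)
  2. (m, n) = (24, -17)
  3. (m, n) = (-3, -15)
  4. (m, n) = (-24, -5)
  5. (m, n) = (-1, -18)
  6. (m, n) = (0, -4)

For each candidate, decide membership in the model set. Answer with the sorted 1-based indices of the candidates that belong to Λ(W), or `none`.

Compute λ' = (5−√29)/2 = -0.192582, so π⊥(m,n) = m -0.192582·n.
candidate 1: (m,n)=(4,14) → π∥ = 4+14·λ ≈ 76.696154, π⊥ = 4+14·λ' ≈ 1.303846 ∈ [0.8, 1.4) ⇒ IN Λ
candidate 2: (m,n)=(24,-17) → π∥ = 24-17·λ ≈ -64.273901, π⊥ = 24-17·λ' ≈ 27.273901 ∉ [0.8, 1.4) ⇒ out
candidate 3: (m,n)=(-3,-15) → π∥ = -3-15·λ ≈ -80.888736, π⊥ = -3-15·λ' ≈ -0.111264 ∉ [0.8, 1.4) ⇒ out
candidate 4: (m,n)=(-24,-5) → π∥ = -24-5·λ ≈ -49.962912, π⊥ = -24-5·λ' ≈ -23.037088 ∉ [0.8, 1.4) ⇒ out
candidate 5: (m,n)=(-1,-18) → π∥ = -1-18·λ ≈ -94.466483, π⊥ = -1-18·λ' ≈ 2.466483 ∉ [0.8, 1.4) ⇒ out
candidate 6: (m,n)=(0,-4) → π∥ = 0-4·λ ≈ -20.770330, π⊥ = 0-4·λ' ≈ 0.770330 ∉ [0.8, 1.4) ⇒ out

1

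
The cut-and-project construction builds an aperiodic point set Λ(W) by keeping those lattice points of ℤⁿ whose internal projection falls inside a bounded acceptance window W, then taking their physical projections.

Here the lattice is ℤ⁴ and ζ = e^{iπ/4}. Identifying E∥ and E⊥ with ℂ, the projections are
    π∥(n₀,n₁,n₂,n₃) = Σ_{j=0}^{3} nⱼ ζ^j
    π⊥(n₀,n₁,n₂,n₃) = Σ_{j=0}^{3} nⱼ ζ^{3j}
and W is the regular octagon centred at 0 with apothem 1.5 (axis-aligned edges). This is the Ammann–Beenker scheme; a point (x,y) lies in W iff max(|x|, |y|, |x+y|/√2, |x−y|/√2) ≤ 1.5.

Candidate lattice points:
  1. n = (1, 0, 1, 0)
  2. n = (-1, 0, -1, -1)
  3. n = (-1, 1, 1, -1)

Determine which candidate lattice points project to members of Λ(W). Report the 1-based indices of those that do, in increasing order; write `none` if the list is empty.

1

π⊥(n) = n₀ + n₁ζ³ + n₂ζ⁶ + n₃ζ⁹ where ζ = e^{iπ/4}.
candidate 1: n = (1, 0, 1, 0) → π⊥ ≈ (+1.0000, -1.0000); max(|x|,|y|,|x±y|/√2) = 1.4142 ≤ 1.5 ⇒ ∈ W
candidate 2: n = (-1, 0, -1, -1) → π⊥ ≈ (-1.7071, +0.2929); max(|x|,|y|,|x±y|/√2) = 1.7071 > 1.5 ⇒ ∉ W
candidate 3: n = (-1, 1, 1, -1) → π⊥ ≈ (-2.4142, -1.0000); max(|x|,|y|,|x±y|/√2) = 2.4142 > 1.5 ⇒ ∉ W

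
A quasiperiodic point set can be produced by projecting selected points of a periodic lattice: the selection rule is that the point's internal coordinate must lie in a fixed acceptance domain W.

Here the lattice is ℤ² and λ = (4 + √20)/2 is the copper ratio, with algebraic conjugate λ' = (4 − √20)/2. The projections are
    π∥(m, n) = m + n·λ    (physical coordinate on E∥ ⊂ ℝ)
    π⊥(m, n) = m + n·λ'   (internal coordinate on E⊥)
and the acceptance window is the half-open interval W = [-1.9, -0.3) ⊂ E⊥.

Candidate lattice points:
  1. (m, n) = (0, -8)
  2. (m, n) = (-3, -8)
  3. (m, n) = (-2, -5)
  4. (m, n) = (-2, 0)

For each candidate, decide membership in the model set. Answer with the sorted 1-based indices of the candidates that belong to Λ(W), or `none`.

λ' = (4−√20)/2 ≈ -0.236068.
candidate 1: (m,n)=(0,-8) → π∥ = 0-8·λ ≈ -33.888544, π⊥ = 0-8·λ' ≈ 1.888544 ∉ [-1.9, -0.3) ⇒ out
candidate 2: (m,n)=(-3,-8) → π∥ = -3-8·λ ≈ -36.888544, π⊥ = -3-8·λ' ≈ -1.111456 ∈ [-1.9, -0.3) ⇒ IN Λ
candidate 3: (m,n)=(-2,-5) → π∥ = -2-5·λ ≈ -23.180340, π⊥ = -2-5·λ' ≈ -0.819660 ∈ [-1.9, -0.3) ⇒ IN Λ
candidate 4: (m,n)=(-2,0) → π∥ = -2+0·λ ≈ -2.000000, π⊥ = -2+0·λ' ≈ -2.000000 ∉ [-1.9, -0.3) ⇒ out

2, 3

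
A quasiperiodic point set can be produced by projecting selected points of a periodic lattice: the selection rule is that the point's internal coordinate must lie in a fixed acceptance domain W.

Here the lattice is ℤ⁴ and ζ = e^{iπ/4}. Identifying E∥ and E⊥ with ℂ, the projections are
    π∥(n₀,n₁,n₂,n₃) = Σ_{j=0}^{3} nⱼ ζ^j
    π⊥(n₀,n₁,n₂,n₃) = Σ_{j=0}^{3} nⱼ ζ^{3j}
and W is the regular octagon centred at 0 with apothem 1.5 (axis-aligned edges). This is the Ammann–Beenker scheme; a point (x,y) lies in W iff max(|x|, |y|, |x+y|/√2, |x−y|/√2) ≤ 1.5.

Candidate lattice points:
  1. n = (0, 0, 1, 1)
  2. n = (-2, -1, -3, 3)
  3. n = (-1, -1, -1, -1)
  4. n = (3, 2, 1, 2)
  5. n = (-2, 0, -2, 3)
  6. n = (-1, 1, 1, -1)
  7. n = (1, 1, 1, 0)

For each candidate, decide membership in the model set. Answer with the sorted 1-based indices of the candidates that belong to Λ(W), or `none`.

1, 3, 7

π⊥(n) = n₀ + n₁ζ³ + n₂ζ⁶ + n₃ζ⁹ where ζ = e^{iπ/4}.
#1 (0, 0, 1, 1): internal (0.7071, -0.2929); octagon support 0.7071 vs apothem 1.5 → ∈ W
#2 (-2, -1, -3, 3): internal (0.8284, 4.4142); octagon support 4.4142 vs apothem 1.5 → ∉ W
#3 (-1, -1, -1, -1): internal (-1.0000, -0.4142); octagon support 1.0000 vs apothem 1.5 → ∈ W
#4 (3, 2, 1, 2): internal (3.0000, 1.8284); octagon support 3.4142 vs apothem 1.5 → ∉ W
#5 (-2, 0, -2, 3): internal (0.1213, 4.1213); octagon support 4.1213 vs apothem 1.5 → ∉ W
#6 (-1, 1, 1, -1): internal (-2.4142, -1.0000); octagon support 2.4142 vs apothem 1.5 → ∉ W
#7 (1, 1, 1, 0): internal (0.2929, -0.2929); octagon support 0.4142 vs apothem 1.5 → ∈ W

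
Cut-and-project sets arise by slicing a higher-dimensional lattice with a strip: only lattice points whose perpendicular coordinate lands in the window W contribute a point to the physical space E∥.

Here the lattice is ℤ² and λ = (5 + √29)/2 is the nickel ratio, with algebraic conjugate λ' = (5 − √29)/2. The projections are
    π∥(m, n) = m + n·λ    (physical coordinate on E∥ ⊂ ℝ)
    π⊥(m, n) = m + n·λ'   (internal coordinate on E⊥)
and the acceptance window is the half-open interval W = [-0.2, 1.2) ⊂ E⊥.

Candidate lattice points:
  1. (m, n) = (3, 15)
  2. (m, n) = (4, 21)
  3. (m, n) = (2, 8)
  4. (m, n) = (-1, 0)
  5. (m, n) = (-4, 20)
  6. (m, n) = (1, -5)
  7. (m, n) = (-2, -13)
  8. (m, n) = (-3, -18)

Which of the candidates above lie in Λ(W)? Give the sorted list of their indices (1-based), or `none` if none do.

1, 2, 3, 7, 8

λ' = (5−√29)/2 ≈ -0.19258.
candidate 1: (m,n)=(3,15) → π∥ = 3+15·λ ≈ 80.88874, π⊥ = 3+15·λ' ≈ 0.11126 ∈ [-0.2, 1.2) ⇒ IN Λ
candidate 2: (m,n)=(4,21) → π∥ = 4+21·λ ≈ 113.04423, π⊥ = 4+21·λ' ≈ -0.04423 ∈ [-0.2, 1.2) ⇒ IN Λ
candidate 3: (m,n)=(2,8) → π∥ = 2+8·λ ≈ 43.54066, π⊥ = 2+8·λ' ≈ 0.45934 ∈ [-0.2, 1.2) ⇒ IN Λ
candidate 4: (m,n)=(-1,0) → π∥ = -1+0·λ ≈ -1.00000, π⊥ = -1+0·λ' ≈ -1.00000 ∉ [-0.2, 1.2) ⇒ out
candidate 5: (m,n)=(-4,20) → π∥ = -4+20·λ ≈ 99.85165, π⊥ = -4+20·λ' ≈ -7.85165 ∉ [-0.2, 1.2) ⇒ out
candidate 6: (m,n)=(1,-5) → π∥ = 1-5·λ ≈ -24.96291, π⊥ = 1-5·λ' ≈ 1.96291 ∉ [-0.2, 1.2) ⇒ out
candidate 7: (m,n)=(-2,-13) → π∥ = -2-13·λ ≈ -69.50357, π⊥ = -2-13·λ' ≈ 0.50357 ∈ [-0.2, 1.2) ⇒ IN Λ
candidate 8: (m,n)=(-3,-18) → π∥ = -3-18·λ ≈ -96.46648, π⊥ = -3-18·λ' ≈ 0.46648 ∈ [-0.2, 1.2) ⇒ IN Λ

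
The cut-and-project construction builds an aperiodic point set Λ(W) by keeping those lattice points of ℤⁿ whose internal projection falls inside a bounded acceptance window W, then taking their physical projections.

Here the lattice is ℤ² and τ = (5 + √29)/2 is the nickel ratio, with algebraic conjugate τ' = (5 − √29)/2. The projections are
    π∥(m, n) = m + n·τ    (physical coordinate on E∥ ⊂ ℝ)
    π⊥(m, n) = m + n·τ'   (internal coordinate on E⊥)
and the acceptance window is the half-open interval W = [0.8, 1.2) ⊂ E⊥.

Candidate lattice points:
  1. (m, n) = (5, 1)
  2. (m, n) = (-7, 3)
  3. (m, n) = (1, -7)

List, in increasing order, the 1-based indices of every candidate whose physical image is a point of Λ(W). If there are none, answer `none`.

Numerically τ ≈ 5.19258 and τ' = −1/τ ≈ -0.19258.
#1 (5,1): internal coord 5 + (1)·τ' = +4.80742; +4.80742 ∉ [0.8, 1.2) → out
#2 (-7,3): internal coord -7 + (3)·τ' = -7.57775; -7.57775 ∉ [0.8, 1.2) → out
#3 (1,-7): internal coord 1 + (-7)·τ' = +2.34808; +2.34808 ∉ [0.8, 1.2) → out

none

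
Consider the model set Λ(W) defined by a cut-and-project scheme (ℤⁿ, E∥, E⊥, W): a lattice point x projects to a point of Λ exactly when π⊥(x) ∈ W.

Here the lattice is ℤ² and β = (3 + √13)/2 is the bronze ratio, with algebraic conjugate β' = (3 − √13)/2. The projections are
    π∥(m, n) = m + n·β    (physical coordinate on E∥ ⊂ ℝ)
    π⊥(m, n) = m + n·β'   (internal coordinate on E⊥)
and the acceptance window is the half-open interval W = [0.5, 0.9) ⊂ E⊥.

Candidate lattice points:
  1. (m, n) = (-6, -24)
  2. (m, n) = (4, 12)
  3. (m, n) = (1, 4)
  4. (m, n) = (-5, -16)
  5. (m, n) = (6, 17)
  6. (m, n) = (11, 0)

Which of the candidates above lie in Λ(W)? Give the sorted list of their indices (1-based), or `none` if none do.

Compute β' = (3−√13)/2 = -0.3028, so π⊥(m,n) = m -0.3028·n.
candidate 1: (m,n)=(-6,-24) → π∥ = -6-24·β ≈ -85.2666, π⊥ = -6-24·β' ≈ 1.2666 ∉ [0.5, 0.9) ⇒ out
candidate 2: (m,n)=(4,12) → π∥ = 4+12·β ≈ 43.6333, π⊥ = 4+12·β' ≈ 0.3667 ∉ [0.5, 0.9) ⇒ out
candidate 3: (m,n)=(1,4) → π∥ = 1+4·β ≈ 14.2111, π⊥ = 1+4·β' ≈ -0.2111 ∉ [0.5, 0.9) ⇒ out
candidate 4: (m,n)=(-5,-16) → π∥ = -5-16·β ≈ -57.8444, π⊥ = -5-16·β' ≈ -0.1556 ∉ [0.5, 0.9) ⇒ out
candidate 5: (m,n)=(6,17) → π∥ = 6+17·β ≈ 62.1472, π⊥ = 6+17·β' ≈ 0.8528 ∈ [0.5, 0.9) ⇒ IN Λ
candidate 6: (m,n)=(11,0) → π∥ = 11+0·β ≈ 11.0000, π⊥ = 11+0·β' ≈ 11.0000 ∉ [0.5, 0.9) ⇒ out

5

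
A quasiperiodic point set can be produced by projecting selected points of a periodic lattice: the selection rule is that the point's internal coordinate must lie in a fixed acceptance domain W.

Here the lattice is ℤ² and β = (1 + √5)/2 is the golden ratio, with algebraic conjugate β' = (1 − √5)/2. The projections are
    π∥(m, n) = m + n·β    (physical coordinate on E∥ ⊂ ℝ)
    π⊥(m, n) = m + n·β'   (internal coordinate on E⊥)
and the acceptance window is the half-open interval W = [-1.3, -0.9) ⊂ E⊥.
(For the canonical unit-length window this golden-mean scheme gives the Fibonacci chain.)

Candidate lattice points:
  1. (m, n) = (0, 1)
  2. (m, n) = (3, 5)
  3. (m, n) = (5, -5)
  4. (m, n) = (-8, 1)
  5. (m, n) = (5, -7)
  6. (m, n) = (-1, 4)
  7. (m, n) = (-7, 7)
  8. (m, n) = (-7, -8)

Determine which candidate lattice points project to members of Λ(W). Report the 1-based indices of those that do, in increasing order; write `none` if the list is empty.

Numerically β ≈ 1.6180 and β' = −1/β ≈ -0.6180.
candidate 1: (m,n)=(0,1) → π∥ = 0+1·β ≈ 1.6180, π⊥ = 0+1·β' ≈ -0.6180 ∉ [-1.3, -0.9) ⇒ out
candidate 2: (m,n)=(3,5) → π∥ = 3+5·β ≈ 11.0902, π⊥ = 3+5·β' ≈ -0.0902 ∉ [-1.3, -0.9) ⇒ out
candidate 3: (m,n)=(5,-5) → π∥ = 5-5·β ≈ -3.0902, π⊥ = 5-5·β' ≈ 8.0902 ∉ [-1.3, -0.9) ⇒ out
candidate 4: (m,n)=(-8,1) → π∥ = -8+1·β ≈ -6.3820, π⊥ = -8+1·β' ≈ -8.6180 ∉ [-1.3, -0.9) ⇒ out
candidate 5: (m,n)=(5,-7) → π∥ = 5-7·β ≈ -6.3262, π⊥ = 5-7·β' ≈ 9.3262 ∉ [-1.3, -0.9) ⇒ out
candidate 6: (m,n)=(-1,4) → π∥ = -1+4·β ≈ 5.4721, π⊥ = -1+4·β' ≈ -3.4721 ∉ [-1.3, -0.9) ⇒ out
candidate 7: (m,n)=(-7,7) → π∥ = -7+7·β ≈ 4.3262, π⊥ = -7+7·β' ≈ -11.3262 ∉ [-1.3, -0.9) ⇒ out
candidate 8: (m,n)=(-7,-8) → π∥ = -7-8·β ≈ -19.9443, π⊥ = -7-8·β' ≈ -2.0557 ∉ [-1.3, -0.9) ⇒ out

none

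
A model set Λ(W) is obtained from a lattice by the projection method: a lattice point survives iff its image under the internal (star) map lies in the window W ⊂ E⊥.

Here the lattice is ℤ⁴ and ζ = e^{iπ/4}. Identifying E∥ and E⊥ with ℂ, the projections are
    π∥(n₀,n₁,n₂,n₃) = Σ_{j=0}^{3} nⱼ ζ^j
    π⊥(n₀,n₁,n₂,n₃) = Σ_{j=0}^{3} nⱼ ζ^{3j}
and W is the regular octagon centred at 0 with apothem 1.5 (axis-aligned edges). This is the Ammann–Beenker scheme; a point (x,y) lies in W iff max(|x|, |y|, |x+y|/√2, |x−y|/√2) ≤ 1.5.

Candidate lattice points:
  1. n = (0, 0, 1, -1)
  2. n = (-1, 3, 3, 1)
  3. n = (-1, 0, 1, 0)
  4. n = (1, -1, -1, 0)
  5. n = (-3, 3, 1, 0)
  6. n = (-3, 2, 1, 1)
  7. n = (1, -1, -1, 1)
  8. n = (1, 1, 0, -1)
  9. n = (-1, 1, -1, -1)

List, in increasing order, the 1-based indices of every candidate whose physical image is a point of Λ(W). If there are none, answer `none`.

π⊥(n) = n₀ + n₁ζ³ + n₂ζ⁶ + n₃ζ⁹ where ζ = e^{iπ/4}.
#1 (0, 0, 1, -1): internal (-0.707107, -1.707107); octagon support 1.707107 vs apothem 1.5 → ∉ W
#2 (-1, 3, 3, 1): internal (-2.414214, -0.171573); octagon support 2.414214 vs apothem 1.5 → ∉ W
#3 (-1, 0, 1, 0): internal (-1.000000, -1.000000); octagon support 1.414214 vs apothem 1.5 → ∈ W
#4 (1, -1, -1, 0): internal (1.707107, 0.292893); octagon support 1.707107 vs apothem 1.5 → ∉ W
#5 (-3, 3, 1, 0): internal (-5.121320, 1.121320); octagon support 5.121320 vs apothem 1.5 → ∉ W
#6 (-3, 2, 1, 1): internal (-3.707107, 1.121320); octagon support 3.707107 vs apothem 1.5 → ∉ W
#7 (1, -1, -1, 1): internal (2.414214, 1.000000); octagon support 2.414214 vs apothem 1.5 → ∉ W
#8 (1, 1, 0, -1): internal (-0.414214, 0.000000); octagon support 0.414214 vs apothem 1.5 → ∈ W
#9 (-1, 1, -1, -1): internal (-2.414214, 1.000000); octagon support 2.414214 vs apothem 1.5 → ∉ W

3, 8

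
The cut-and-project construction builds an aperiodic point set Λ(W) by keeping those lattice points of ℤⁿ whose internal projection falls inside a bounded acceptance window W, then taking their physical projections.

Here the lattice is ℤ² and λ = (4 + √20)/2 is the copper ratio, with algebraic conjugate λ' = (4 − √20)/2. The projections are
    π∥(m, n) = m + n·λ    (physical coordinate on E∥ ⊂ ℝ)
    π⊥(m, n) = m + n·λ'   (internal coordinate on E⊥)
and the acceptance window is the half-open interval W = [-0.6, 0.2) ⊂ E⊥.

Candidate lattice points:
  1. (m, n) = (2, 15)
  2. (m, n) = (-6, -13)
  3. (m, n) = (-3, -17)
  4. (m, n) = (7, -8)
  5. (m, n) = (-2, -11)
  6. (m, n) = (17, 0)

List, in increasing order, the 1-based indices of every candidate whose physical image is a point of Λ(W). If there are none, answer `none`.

none

Numerically λ ≈ 4.2361 and λ' = −1/λ ≈ -0.2361.
candidate 1: (m,n)=(2,15) → π∥ = 2+15·λ ≈ 65.5410, π⊥ = 2+15·λ' ≈ -1.5410 ∉ [-0.6, 0.2) ⇒ out
candidate 2: (m,n)=(-6,-13) → π∥ = -6-13·λ ≈ -61.0689, π⊥ = -6-13·λ' ≈ -2.9311 ∉ [-0.6, 0.2) ⇒ out
candidate 3: (m,n)=(-3,-17) → π∥ = -3-17·λ ≈ -75.0132, π⊥ = -3-17·λ' ≈ 1.0132 ∉ [-0.6, 0.2) ⇒ out
candidate 4: (m,n)=(7,-8) → π∥ = 7-8·λ ≈ -26.8885, π⊥ = 7-8·λ' ≈ 8.8885 ∉ [-0.6, 0.2) ⇒ out
candidate 5: (m,n)=(-2,-11) → π∥ = -2-11·λ ≈ -48.5967, π⊥ = -2-11·λ' ≈ 0.5967 ∉ [-0.6, 0.2) ⇒ out
candidate 6: (m,n)=(17,0) → π∥ = 17+0·λ ≈ 17.0000, π⊥ = 17+0·λ' ≈ 17.0000 ∉ [-0.6, 0.2) ⇒ out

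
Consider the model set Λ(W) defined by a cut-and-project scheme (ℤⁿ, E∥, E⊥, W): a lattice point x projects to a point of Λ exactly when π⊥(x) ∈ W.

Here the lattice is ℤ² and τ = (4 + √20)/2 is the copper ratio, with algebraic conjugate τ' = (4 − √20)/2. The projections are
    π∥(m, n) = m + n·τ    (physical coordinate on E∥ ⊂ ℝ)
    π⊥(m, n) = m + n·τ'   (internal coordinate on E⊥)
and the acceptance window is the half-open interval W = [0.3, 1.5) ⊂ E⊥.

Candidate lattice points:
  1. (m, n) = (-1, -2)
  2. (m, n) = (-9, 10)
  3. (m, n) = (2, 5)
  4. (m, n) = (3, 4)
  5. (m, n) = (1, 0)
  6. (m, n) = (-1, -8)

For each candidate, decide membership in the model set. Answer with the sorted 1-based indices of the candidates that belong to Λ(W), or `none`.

Numerically τ ≈ 4.2361 and τ' = −1/τ ≈ -0.2361.
candidate 1: (m,n)=(-1,-2) → π∥ = -1-2·τ ≈ -9.4721, π⊥ = -1-2·τ' ≈ -0.5279 ∉ [0.3, 1.5) ⇒ out
candidate 2: (m,n)=(-9,10) → π∥ = -9+10·τ ≈ 33.3607, π⊥ = -9+10·τ' ≈ -11.3607 ∉ [0.3, 1.5) ⇒ out
candidate 3: (m,n)=(2,5) → π∥ = 2+5·τ ≈ 23.1803, π⊥ = 2+5·τ' ≈ 0.8197 ∈ [0.3, 1.5) ⇒ IN Λ
candidate 4: (m,n)=(3,4) → π∥ = 3+4·τ ≈ 19.9443, π⊥ = 3+4·τ' ≈ 2.0557 ∉ [0.3, 1.5) ⇒ out
candidate 5: (m,n)=(1,0) → π∥ = 1+0·τ ≈ 1.0000, π⊥ = 1+0·τ' ≈ 1.0000 ∈ [0.3, 1.5) ⇒ IN Λ
candidate 6: (m,n)=(-1,-8) → π∥ = -1-8·τ ≈ -34.8885, π⊥ = -1-8·τ' ≈ 0.8885 ∈ [0.3, 1.5) ⇒ IN Λ

3, 5, 6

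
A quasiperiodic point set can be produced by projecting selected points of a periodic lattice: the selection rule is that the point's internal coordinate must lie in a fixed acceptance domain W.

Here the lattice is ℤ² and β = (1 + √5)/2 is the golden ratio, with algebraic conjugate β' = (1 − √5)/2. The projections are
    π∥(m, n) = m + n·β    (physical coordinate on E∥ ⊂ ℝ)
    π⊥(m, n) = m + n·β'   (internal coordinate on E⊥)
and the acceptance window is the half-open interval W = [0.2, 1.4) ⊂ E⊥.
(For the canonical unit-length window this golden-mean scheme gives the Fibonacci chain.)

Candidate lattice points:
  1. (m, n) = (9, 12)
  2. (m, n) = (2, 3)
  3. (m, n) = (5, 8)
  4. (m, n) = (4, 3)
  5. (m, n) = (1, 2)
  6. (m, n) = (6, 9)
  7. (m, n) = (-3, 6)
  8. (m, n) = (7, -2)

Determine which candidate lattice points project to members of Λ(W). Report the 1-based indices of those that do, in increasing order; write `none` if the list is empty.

Numerically β ≈ 1.618034 and β' = −1/β ≈ -0.618034.
candidate 1: (m,n)=(9,12) → π∥ = 9+12·β ≈ 28.416408, π⊥ = 9+12·β' ≈ 1.583592 ∉ [0.2, 1.4) ⇒ out
candidate 2: (m,n)=(2,3) → π∥ = 2+3·β ≈ 6.854102, π⊥ = 2+3·β' ≈ 0.145898 ∉ [0.2, 1.4) ⇒ out
candidate 3: (m,n)=(5,8) → π∥ = 5+8·β ≈ 17.944272, π⊥ = 5+8·β' ≈ 0.055728 ∉ [0.2, 1.4) ⇒ out
candidate 4: (m,n)=(4,3) → π∥ = 4+3·β ≈ 8.854102, π⊥ = 4+3·β' ≈ 2.145898 ∉ [0.2, 1.4) ⇒ out
candidate 5: (m,n)=(1,2) → π∥ = 1+2·β ≈ 4.236068, π⊥ = 1+2·β' ≈ -0.236068 ∉ [0.2, 1.4) ⇒ out
candidate 6: (m,n)=(6,9) → π∥ = 6+9·β ≈ 20.562306, π⊥ = 6+9·β' ≈ 0.437694 ∈ [0.2, 1.4) ⇒ IN Λ
candidate 7: (m,n)=(-3,6) → π∥ = -3+6·β ≈ 6.708204, π⊥ = -3+6·β' ≈ -6.708204 ∉ [0.2, 1.4) ⇒ out
candidate 8: (m,n)=(7,-2) → π∥ = 7-2·β ≈ 3.763932, π⊥ = 7-2·β' ≈ 8.236068 ∉ [0.2, 1.4) ⇒ out

6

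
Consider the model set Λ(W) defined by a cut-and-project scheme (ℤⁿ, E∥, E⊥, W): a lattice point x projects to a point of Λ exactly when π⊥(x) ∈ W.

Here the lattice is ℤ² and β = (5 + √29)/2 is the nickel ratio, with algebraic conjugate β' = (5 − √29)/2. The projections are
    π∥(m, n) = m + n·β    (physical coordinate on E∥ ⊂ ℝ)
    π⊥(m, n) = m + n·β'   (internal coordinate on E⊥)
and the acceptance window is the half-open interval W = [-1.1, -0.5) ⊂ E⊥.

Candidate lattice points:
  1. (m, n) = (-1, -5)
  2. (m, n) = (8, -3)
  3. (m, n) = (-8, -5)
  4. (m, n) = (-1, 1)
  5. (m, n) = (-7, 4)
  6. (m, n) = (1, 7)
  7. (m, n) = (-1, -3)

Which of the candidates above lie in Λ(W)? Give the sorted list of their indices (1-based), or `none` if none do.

none

β' = (5−√29)/2 ≈ -0.19258.
#1 (-1,-5): internal coord -1 + (-5)·β' = -0.03709; -0.03709 ∉ [-1.1, -0.5) → out
#2 (8,-3): internal coord 8 + (-3)·β' = +8.57775; +8.57775 ∉ [-1.1, -0.5) → out
#3 (-8,-5): internal coord -8 + (-5)·β' = -7.03709; -7.03709 ∉ [-1.1, -0.5) → out
#4 (-1,1): internal coord -1 + (1)·β' = -1.19258; -1.19258 ∉ [-1.1, -0.5) → out
#5 (-7,4): internal coord -7 + (4)·β' = -7.77033; -7.77033 ∉ [-1.1, -0.5) → out
#6 (1,7): internal coord 1 + (7)·β' = -0.34808; -0.34808 ∉ [-1.1, -0.5) → out
#7 (-1,-3): internal coord -1 + (-3)·β' = -0.42225; -0.42225 ∉ [-1.1, -0.5) → out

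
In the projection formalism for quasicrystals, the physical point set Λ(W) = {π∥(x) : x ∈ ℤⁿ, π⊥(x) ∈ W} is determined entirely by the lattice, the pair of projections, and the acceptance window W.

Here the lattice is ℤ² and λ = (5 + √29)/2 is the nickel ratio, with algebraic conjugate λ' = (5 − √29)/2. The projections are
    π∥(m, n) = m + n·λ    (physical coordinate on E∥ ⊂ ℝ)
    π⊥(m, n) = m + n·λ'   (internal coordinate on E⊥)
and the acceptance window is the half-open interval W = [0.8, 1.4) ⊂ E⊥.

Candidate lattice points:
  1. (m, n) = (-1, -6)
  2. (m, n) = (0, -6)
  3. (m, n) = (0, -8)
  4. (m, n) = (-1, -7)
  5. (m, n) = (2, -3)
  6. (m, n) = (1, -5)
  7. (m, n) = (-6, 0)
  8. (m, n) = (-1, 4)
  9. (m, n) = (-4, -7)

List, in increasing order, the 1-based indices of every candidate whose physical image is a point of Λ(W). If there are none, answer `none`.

2

λ' = (5−√29)/2 ≈ -0.1926.
#1 (-1,-6): internal coord -1 + (-6)·λ' = +0.1555; +0.1555 ∉ [0.8, 1.4) → out
#2 (0,-6): internal coord 0 + (-6)·λ' = +1.1555; +1.1555 ∈ [0.8, 1.4) → IN Λ
#3 (0,-8): internal coord 0 + (-8)·λ' = +1.5407; +1.5407 ∉ [0.8, 1.4) → out
#4 (-1,-7): internal coord -1 + (-7)·λ' = +0.3481; +0.3481 ∉ [0.8, 1.4) → out
#5 (2,-3): internal coord 2 + (-3)·λ' = +2.5777; +2.5777 ∉ [0.8, 1.4) → out
#6 (1,-5): internal coord 1 + (-5)·λ' = +1.9629; +1.9629 ∉ [0.8, 1.4) → out
#7 (-6,0): internal coord -6 + (0)·λ' = -6.0000; -6.0000 ∉ [0.8, 1.4) → out
#8 (-1,4): internal coord -1 + (4)·λ' = -1.7703; -1.7703 ∉ [0.8, 1.4) → out
#9 (-4,-7): internal coord -4 + (-7)·λ' = -2.6519; -2.6519 ∉ [0.8, 1.4) → out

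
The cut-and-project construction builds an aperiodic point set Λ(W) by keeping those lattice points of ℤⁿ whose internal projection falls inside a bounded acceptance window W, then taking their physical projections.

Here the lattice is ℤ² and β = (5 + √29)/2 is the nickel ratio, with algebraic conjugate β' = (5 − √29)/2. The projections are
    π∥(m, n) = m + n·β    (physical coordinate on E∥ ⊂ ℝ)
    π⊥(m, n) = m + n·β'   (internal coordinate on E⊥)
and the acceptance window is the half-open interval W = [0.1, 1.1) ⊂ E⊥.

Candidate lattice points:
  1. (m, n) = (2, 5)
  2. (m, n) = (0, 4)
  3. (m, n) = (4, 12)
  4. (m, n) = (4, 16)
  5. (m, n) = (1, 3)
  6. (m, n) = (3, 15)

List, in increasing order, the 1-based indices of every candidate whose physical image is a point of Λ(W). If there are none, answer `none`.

Compute β' = (5−√29)/2 = -0.1926, so π⊥(m,n) = m -0.1926·n.
candidate 1: (m,n)=(2,5) → π∥ = 2+5·β ≈ 27.9629, π⊥ = 2+5·β' ≈ 1.0371 ∈ [0.1, 1.1) ⇒ IN Λ
candidate 2: (m,n)=(0,4) → π∥ = 0+4·β ≈ 20.7703, π⊥ = 0+4·β' ≈ -0.7703 ∉ [0.1, 1.1) ⇒ out
candidate 3: (m,n)=(4,12) → π∥ = 4+12·β ≈ 66.3110, π⊥ = 4+12·β' ≈ 1.6890 ∉ [0.1, 1.1) ⇒ out
candidate 4: (m,n)=(4,16) → π∥ = 4+16·β ≈ 87.0813, π⊥ = 4+16·β' ≈ 0.9187 ∈ [0.1, 1.1) ⇒ IN Λ
candidate 5: (m,n)=(1,3) → π∥ = 1+3·β ≈ 16.5777, π⊥ = 1+3·β' ≈ 0.4223 ∈ [0.1, 1.1) ⇒ IN Λ
candidate 6: (m,n)=(3,15) → π∥ = 3+15·β ≈ 80.8887, π⊥ = 3+15·β' ≈ 0.1113 ∈ [0.1, 1.1) ⇒ IN Λ

1, 4, 5, 6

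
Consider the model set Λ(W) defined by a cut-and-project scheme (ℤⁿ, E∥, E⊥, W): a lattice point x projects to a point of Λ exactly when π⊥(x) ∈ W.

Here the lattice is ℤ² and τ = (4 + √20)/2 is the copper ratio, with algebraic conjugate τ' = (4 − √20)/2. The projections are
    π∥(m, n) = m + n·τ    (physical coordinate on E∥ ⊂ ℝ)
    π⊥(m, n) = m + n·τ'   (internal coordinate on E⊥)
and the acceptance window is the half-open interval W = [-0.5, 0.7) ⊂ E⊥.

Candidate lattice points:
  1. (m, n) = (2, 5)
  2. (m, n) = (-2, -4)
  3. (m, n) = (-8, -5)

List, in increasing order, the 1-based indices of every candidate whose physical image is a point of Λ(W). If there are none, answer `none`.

Numerically τ ≈ 4.236068 and τ' = −1/τ ≈ -0.236068.
#1 (2,5): internal coord 2 + (5)·τ' = +0.819660; +0.819660 ∉ [-0.5, 0.7) → out
#2 (-2,-4): internal coord -2 + (-4)·τ' = -1.055728; -1.055728 ∉ [-0.5, 0.7) → out
#3 (-8,-5): internal coord -8 + (-5)·τ' = -6.819660; -6.819660 ∉ [-0.5, 0.7) → out

none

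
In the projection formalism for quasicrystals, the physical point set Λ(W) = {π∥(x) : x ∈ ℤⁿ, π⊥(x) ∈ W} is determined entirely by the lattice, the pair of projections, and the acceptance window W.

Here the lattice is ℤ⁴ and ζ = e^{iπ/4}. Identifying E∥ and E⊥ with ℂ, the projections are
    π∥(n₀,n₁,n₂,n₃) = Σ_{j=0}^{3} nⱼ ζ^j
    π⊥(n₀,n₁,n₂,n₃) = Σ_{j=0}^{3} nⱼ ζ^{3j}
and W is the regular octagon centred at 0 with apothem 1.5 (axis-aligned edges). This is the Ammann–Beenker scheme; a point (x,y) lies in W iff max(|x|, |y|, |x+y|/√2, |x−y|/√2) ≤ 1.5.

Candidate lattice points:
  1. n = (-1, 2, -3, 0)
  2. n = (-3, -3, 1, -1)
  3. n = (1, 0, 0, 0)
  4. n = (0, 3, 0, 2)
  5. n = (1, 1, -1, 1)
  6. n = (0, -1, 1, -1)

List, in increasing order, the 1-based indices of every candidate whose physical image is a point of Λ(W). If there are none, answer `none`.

With ζ = e^{iπ/4} the internal vectors are ζ^0,ζ^3,ζ^6,ζ^9.
#1 (-1, 2, -3, 0): internal (-2.4142, 4.4142); octagon support 4.8284 vs apothem 1.5 → ∉ W
#2 (-3, -3, 1, -1): internal (-1.5858, -3.8284); octagon support 3.8284 vs apothem 1.5 → ∉ W
#3 (1, 0, 0, 0): internal (1.0000, 0.0000); octagon support 1.0000 vs apothem 1.5 → ∈ W
#4 (0, 3, 0, 2): internal (-0.7071, 3.5355); octagon support 3.5355 vs apothem 1.5 → ∉ W
#5 (1, 1, -1, 1): internal (1.0000, 2.4142); octagon support 2.4142 vs apothem 1.5 → ∉ W
#6 (0, -1, 1, -1): internal (0.0000, -2.4142); octagon support 2.4142 vs apothem 1.5 → ∉ W

3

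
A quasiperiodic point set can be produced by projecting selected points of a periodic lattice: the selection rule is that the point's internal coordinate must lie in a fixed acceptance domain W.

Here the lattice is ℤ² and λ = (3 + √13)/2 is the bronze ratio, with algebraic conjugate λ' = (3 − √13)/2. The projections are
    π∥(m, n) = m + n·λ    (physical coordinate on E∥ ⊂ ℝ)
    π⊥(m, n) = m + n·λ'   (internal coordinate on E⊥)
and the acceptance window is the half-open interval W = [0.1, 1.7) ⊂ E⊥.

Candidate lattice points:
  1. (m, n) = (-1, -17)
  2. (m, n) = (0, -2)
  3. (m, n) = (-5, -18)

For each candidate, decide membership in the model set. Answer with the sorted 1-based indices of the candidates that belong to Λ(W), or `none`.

Compute λ' = (3−√13)/2 = -0.30278, so π⊥(m,n) = m -0.30278·n.
#1 (-1,-17): internal coord -1 + (-17)·λ' = +4.14719; +4.14719 ∉ [0.1, 1.7) → out
#2 (0,-2): internal coord 0 + (-2)·λ' = +0.60555; +0.60555 ∈ [0.1, 1.7) → IN Λ
#3 (-5,-18): internal coord -5 + (-18)·λ' = +0.44996; +0.44996 ∈ [0.1, 1.7) → IN Λ

2, 3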